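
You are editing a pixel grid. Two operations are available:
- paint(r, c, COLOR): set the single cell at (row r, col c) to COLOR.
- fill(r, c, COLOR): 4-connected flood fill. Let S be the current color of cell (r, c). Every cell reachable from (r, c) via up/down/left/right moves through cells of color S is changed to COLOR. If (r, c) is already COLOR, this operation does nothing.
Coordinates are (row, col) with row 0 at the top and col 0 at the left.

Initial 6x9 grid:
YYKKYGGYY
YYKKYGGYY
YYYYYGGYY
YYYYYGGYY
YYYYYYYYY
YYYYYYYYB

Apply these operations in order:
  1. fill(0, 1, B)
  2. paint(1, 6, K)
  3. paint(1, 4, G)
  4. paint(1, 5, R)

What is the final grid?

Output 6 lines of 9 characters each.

Answer: BBKKBGGBB
BBKKGRKBB
BBBBBGGBB
BBBBBGGBB
BBBBBBBBB
BBBBBBBBB

Derivation:
After op 1 fill(0,1,B) [41 cells changed]:
BBKKBGGBB
BBKKBGGBB
BBBBBGGBB
BBBBBGGBB
BBBBBBBBB
BBBBBBBBB
After op 2 paint(1,6,K):
BBKKBGGBB
BBKKBGKBB
BBBBBGGBB
BBBBBGGBB
BBBBBBBBB
BBBBBBBBB
After op 3 paint(1,4,G):
BBKKBGGBB
BBKKGGKBB
BBBBBGGBB
BBBBBGGBB
BBBBBBBBB
BBBBBBBBB
After op 4 paint(1,5,R):
BBKKBGGBB
BBKKGRKBB
BBBBBGGBB
BBBBBGGBB
BBBBBBBBB
BBBBBBBBB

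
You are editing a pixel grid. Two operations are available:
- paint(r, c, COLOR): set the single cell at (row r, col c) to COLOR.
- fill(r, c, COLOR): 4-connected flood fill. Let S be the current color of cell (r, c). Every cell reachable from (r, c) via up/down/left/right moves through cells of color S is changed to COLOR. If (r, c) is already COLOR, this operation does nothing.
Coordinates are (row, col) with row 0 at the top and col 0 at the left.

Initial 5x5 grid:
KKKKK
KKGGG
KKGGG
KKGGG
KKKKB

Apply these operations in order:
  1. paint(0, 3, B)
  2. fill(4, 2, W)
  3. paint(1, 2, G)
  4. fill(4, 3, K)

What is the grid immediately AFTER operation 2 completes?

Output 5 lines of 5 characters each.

Answer: WWWBK
WWGGG
WWGGG
WWGGG
WWWWB

Derivation:
After op 1 paint(0,3,B):
KKKBK
KKGGG
KKGGG
KKGGG
KKKKB
After op 2 fill(4,2,W) [13 cells changed]:
WWWBK
WWGGG
WWGGG
WWGGG
WWWWB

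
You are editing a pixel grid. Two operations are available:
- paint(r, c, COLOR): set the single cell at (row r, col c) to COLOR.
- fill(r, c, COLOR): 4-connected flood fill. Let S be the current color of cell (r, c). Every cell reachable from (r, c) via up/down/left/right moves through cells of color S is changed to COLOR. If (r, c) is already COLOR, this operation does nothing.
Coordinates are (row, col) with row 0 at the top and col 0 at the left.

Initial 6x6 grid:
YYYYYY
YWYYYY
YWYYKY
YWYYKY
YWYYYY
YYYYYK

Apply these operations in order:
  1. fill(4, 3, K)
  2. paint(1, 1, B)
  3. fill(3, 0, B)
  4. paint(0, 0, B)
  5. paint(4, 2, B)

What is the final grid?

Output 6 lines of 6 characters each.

Answer: BBBBBB
BBBBBB
BWBBBB
BWBBBB
BWBBBB
BBBBBB

Derivation:
After op 1 fill(4,3,K) [29 cells changed]:
KKKKKK
KWKKKK
KWKKKK
KWKKKK
KWKKKK
KKKKKK
After op 2 paint(1,1,B):
KKKKKK
KBKKKK
KWKKKK
KWKKKK
KWKKKK
KKKKKK
After op 3 fill(3,0,B) [32 cells changed]:
BBBBBB
BBBBBB
BWBBBB
BWBBBB
BWBBBB
BBBBBB
After op 4 paint(0,0,B):
BBBBBB
BBBBBB
BWBBBB
BWBBBB
BWBBBB
BBBBBB
After op 5 paint(4,2,B):
BBBBBB
BBBBBB
BWBBBB
BWBBBB
BWBBBB
BBBBBB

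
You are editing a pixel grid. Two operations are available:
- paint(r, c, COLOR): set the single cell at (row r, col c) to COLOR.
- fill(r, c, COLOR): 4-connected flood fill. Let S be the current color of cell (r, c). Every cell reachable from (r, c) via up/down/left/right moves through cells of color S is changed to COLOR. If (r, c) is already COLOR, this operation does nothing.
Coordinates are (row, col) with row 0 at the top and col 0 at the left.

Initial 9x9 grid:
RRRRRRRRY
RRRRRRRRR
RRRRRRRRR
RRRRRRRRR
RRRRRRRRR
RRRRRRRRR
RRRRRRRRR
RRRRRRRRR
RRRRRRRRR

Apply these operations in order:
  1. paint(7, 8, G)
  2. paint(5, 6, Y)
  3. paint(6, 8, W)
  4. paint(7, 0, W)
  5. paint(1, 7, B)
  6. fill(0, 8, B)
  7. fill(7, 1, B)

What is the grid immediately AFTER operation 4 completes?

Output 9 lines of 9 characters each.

Answer: RRRRRRRRY
RRRRRRRRR
RRRRRRRRR
RRRRRRRRR
RRRRRRRRR
RRRRRRYRR
RRRRRRRRW
WRRRRRRRG
RRRRRRRRR

Derivation:
After op 1 paint(7,8,G):
RRRRRRRRY
RRRRRRRRR
RRRRRRRRR
RRRRRRRRR
RRRRRRRRR
RRRRRRRRR
RRRRRRRRR
RRRRRRRRG
RRRRRRRRR
After op 2 paint(5,6,Y):
RRRRRRRRY
RRRRRRRRR
RRRRRRRRR
RRRRRRRRR
RRRRRRRRR
RRRRRRYRR
RRRRRRRRR
RRRRRRRRG
RRRRRRRRR
After op 3 paint(6,8,W):
RRRRRRRRY
RRRRRRRRR
RRRRRRRRR
RRRRRRRRR
RRRRRRRRR
RRRRRRYRR
RRRRRRRRW
RRRRRRRRG
RRRRRRRRR
After op 4 paint(7,0,W):
RRRRRRRRY
RRRRRRRRR
RRRRRRRRR
RRRRRRRRR
RRRRRRRRR
RRRRRRYRR
RRRRRRRRW
WRRRRRRRG
RRRRRRRRR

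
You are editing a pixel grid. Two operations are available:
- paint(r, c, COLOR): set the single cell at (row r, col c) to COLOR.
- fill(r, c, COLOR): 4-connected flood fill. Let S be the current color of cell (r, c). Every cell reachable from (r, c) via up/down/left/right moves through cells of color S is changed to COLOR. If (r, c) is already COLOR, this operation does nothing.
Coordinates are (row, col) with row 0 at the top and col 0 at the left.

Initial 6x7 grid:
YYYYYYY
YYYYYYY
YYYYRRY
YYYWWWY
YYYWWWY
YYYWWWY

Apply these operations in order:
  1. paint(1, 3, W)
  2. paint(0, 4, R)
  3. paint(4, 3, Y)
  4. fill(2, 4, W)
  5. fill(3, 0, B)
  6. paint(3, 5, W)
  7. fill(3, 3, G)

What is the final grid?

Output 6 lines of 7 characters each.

Answer: BBBBRYY
BBBWYYY
BBBBGGY
BBBGGGY
BBBBGGY
BBBGGGY

Derivation:
After op 1 paint(1,3,W):
YYYYYYY
YYYWYYY
YYYYRRY
YYYWWWY
YYYWWWY
YYYWWWY
After op 2 paint(0,4,R):
YYYYRYY
YYYWYYY
YYYYRRY
YYYWWWY
YYYWWWY
YYYWWWY
After op 3 paint(4,3,Y):
YYYYRYY
YYYWYYY
YYYYRRY
YYYWWWY
YYYYWWY
YYYWWWY
After op 4 fill(2,4,W) [2 cells changed]:
YYYYRYY
YYYWYYY
YYYYWWY
YYYWWWY
YYYYWWY
YYYWWWY
After op 5 fill(3,0,B) [21 cells changed]:
BBBBRYY
BBBWYYY
BBBBWWY
BBBWWWY
BBBBWWY
BBBWWWY
After op 6 paint(3,5,W):
BBBBRYY
BBBWYYY
BBBBWWY
BBBWWWY
BBBBWWY
BBBWWWY
After op 7 fill(3,3,G) [10 cells changed]:
BBBBRYY
BBBWYYY
BBBBGGY
BBBGGGY
BBBBGGY
BBBGGGY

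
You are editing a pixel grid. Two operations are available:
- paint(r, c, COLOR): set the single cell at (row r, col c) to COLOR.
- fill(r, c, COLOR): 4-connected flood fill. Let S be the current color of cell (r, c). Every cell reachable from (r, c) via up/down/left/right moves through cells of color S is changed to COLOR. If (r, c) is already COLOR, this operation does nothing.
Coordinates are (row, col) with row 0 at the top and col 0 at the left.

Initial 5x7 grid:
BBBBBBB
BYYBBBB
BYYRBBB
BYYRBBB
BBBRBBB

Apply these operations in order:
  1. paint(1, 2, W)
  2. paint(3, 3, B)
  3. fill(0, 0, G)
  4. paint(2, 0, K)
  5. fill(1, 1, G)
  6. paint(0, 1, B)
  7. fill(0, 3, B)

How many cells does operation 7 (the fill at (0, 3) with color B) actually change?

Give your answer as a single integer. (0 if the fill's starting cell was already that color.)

Answer: 30

Derivation:
After op 1 paint(1,2,W):
BBBBBBB
BYWBBBB
BYYRBBB
BYYRBBB
BBBRBBB
After op 2 paint(3,3,B):
BBBBBBB
BYWBBBB
BYYRBBB
BYYBBBB
BBBRBBB
After op 3 fill(0,0,G) [27 cells changed]:
GGGGGGG
GYWGGGG
GYYRGGG
GYYGGGG
GGGRGGG
After op 4 paint(2,0,K):
GGGGGGG
GYWGGGG
KYYRGGG
GYYGGGG
GGGRGGG
After op 5 fill(1,1,G) [5 cells changed]:
GGGGGGG
GGWGGGG
KGGRGGG
GGGGGGG
GGGRGGG
After op 6 paint(0,1,B):
GBGGGGG
GGWGGGG
KGGRGGG
GGGGGGG
GGGRGGG
After op 7 fill(0,3,B) [30 cells changed]:
BBBBBBB
BBWBBBB
KBBRBBB
BBBBBBB
BBBRBBB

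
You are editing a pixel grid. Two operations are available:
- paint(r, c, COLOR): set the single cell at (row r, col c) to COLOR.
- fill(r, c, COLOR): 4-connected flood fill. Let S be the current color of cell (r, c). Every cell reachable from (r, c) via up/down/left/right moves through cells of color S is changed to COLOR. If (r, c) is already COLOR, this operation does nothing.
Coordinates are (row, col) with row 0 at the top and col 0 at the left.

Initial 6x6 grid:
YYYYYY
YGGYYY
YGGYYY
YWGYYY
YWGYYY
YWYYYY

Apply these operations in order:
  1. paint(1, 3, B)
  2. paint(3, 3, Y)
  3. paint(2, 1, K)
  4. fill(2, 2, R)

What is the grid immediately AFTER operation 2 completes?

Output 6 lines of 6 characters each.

After op 1 paint(1,3,B):
YYYYYY
YGGBYY
YGGYYY
YWGYYY
YWGYYY
YWYYYY
After op 2 paint(3,3,Y):
YYYYYY
YGGBYY
YGGYYY
YWGYYY
YWGYYY
YWYYYY

Answer: YYYYYY
YGGBYY
YGGYYY
YWGYYY
YWGYYY
YWYYYY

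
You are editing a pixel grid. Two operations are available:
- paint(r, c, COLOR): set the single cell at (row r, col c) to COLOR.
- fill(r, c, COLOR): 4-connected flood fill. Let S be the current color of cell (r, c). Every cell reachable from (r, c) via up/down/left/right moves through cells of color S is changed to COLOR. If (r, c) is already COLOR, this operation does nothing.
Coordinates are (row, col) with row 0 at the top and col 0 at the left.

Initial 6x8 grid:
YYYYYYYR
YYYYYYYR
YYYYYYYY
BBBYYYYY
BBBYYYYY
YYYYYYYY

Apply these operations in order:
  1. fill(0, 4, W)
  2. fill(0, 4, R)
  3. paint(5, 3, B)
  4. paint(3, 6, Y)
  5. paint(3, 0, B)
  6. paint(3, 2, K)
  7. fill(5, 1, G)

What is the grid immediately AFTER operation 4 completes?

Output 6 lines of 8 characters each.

After op 1 fill(0,4,W) [40 cells changed]:
WWWWWWWR
WWWWWWWR
WWWWWWWW
BBBWWWWW
BBBWWWWW
WWWWWWWW
After op 2 fill(0,4,R) [40 cells changed]:
RRRRRRRR
RRRRRRRR
RRRRRRRR
BBBRRRRR
BBBRRRRR
RRRRRRRR
After op 3 paint(5,3,B):
RRRRRRRR
RRRRRRRR
RRRRRRRR
BBBRRRRR
BBBRRRRR
RRRBRRRR
After op 4 paint(3,6,Y):
RRRRRRRR
RRRRRRRR
RRRRRRRR
BBBRRRYR
BBBRRRRR
RRRBRRRR

Answer: RRRRRRRR
RRRRRRRR
RRRRRRRR
BBBRRRYR
BBBRRRRR
RRRBRRRR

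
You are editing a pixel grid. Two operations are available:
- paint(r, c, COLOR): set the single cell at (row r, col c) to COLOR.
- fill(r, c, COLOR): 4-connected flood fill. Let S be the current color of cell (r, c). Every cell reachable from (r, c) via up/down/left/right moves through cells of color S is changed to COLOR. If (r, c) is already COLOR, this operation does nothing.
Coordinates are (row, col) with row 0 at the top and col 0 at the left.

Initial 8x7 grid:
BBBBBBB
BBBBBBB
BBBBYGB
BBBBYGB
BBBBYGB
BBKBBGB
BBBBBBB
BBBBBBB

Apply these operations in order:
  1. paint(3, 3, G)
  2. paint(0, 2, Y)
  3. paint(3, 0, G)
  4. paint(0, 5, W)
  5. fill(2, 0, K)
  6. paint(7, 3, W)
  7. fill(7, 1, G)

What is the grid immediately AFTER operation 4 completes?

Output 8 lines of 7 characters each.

Answer: BBYBBWB
BBBBBBB
BBBBYGB
GBBGYGB
BBBBYGB
BBKBBGB
BBBBBBB
BBBBBBB

Derivation:
After op 1 paint(3,3,G):
BBBBBBB
BBBBBBB
BBBBYGB
BBBGYGB
BBBBYGB
BBKBBGB
BBBBBBB
BBBBBBB
After op 2 paint(0,2,Y):
BBYBBBB
BBBBBBB
BBBBYGB
BBBGYGB
BBBBYGB
BBKBBGB
BBBBBBB
BBBBBBB
After op 3 paint(3,0,G):
BBYBBBB
BBBBBBB
BBBBYGB
GBBGYGB
BBBBYGB
BBKBBGB
BBBBBBB
BBBBBBB
After op 4 paint(0,5,W):
BBYBBWB
BBBBBBB
BBBBYGB
GBBGYGB
BBBBYGB
BBKBBGB
BBBBBBB
BBBBBBB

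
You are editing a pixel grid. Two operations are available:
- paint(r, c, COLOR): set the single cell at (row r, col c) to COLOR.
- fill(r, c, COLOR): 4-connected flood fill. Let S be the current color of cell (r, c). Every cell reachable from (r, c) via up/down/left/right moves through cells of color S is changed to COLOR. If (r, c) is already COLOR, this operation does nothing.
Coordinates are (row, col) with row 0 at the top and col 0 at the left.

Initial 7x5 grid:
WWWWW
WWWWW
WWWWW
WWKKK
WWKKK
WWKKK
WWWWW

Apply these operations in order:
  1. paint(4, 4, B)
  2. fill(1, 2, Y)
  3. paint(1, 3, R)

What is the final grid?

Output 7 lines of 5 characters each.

After op 1 paint(4,4,B):
WWWWW
WWWWW
WWWWW
WWKKK
WWKKB
WWKKK
WWWWW
After op 2 fill(1,2,Y) [26 cells changed]:
YYYYY
YYYYY
YYYYY
YYKKK
YYKKB
YYKKK
YYYYY
After op 3 paint(1,3,R):
YYYYY
YYYRY
YYYYY
YYKKK
YYKKB
YYKKK
YYYYY

Answer: YYYYY
YYYRY
YYYYY
YYKKK
YYKKB
YYKKK
YYYYY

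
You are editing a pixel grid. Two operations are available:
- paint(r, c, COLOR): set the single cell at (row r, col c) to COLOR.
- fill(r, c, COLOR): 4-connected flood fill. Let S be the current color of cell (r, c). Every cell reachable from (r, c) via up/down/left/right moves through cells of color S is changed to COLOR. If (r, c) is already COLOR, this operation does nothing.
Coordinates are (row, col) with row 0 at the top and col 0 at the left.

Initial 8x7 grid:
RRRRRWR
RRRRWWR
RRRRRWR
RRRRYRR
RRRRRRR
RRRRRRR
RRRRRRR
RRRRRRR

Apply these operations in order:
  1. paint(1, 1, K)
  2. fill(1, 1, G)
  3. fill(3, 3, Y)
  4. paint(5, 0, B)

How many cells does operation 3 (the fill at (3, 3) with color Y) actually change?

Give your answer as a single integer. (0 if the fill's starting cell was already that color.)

After op 1 paint(1,1,K):
RRRRRWR
RKRRWWR
RRRRRWR
RRRRYRR
RRRRRRR
RRRRRRR
RRRRRRR
RRRRRRR
After op 2 fill(1,1,G) [1 cells changed]:
RRRRRWR
RGRRWWR
RRRRRWR
RRRRYRR
RRRRRRR
RRRRRRR
RRRRRRR
RRRRRRR
After op 3 fill(3,3,Y) [50 cells changed]:
YYYYYWY
YGYYWWY
YYYYYWY
YYYYYYY
YYYYYYY
YYYYYYY
YYYYYYY
YYYYYYY

Answer: 50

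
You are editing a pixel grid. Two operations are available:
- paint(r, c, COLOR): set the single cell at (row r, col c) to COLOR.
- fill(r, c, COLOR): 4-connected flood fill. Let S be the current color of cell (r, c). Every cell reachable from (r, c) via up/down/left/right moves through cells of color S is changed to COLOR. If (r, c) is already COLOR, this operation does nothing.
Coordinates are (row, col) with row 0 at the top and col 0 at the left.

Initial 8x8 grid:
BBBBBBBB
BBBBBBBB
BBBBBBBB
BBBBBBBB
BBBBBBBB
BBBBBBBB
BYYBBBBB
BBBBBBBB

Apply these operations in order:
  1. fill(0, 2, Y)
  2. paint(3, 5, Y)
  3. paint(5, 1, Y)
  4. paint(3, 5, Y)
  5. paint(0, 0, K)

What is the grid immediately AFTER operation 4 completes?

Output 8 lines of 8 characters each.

Answer: YYYYYYYY
YYYYYYYY
YYYYYYYY
YYYYYYYY
YYYYYYYY
YYYYYYYY
YYYYYYYY
YYYYYYYY

Derivation:
After op 1 fill(0,2,Y) [62 cells changed]:
YYYYYYYY
YYYYYYYY
YYYYYYYY
YYYYYYYY
YYYYYYYY
YYYYYYYY
YYYYYYYY
YYYYYYYY
After op 2 paint(3,5,Y):
YYYYYYYY
YYYYYYYY
YYYYYYYY
YYYYYYYY
YYYYYYYY
YYYYYYYY
YYYYYYYY
YYYYYYYY
After op 3 paint(5,1,Y):
YYYYYYYY
YYYYYYYY
YYYYYYYY
YYYYYYYY
YYYYYYYY
YYYYYYYY
YYYYYYYY
YYYYYYYY
After op 4 paint(3,5,Y):
YYYYYYYY
YYYYYYYY
YYYYYYYY
YYYYYYYY
YYYYYYYY
YYYYYYYY
YYYYYYYY
YYYYYYYY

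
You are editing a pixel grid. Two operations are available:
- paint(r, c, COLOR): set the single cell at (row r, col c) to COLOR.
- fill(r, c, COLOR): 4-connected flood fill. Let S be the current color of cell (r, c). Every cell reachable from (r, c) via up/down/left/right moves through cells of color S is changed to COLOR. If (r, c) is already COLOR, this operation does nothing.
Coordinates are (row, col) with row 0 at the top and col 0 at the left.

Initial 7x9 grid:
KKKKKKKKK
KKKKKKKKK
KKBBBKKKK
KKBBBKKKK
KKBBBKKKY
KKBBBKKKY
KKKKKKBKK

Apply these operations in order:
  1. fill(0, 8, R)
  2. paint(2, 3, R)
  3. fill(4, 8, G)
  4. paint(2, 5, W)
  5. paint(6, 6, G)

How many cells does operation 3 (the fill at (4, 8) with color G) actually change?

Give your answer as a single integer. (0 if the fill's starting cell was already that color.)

After op 1 fill(0,8,R) [48 cells changed]:
RRRRRRRRR
RRRRRRRRR
RRBBBRRRR
RRBBBRRRR
RRBBBRRRY
RRBBBRRRY
RRRRRRBRR
After op 2 paint(2,3,R):
RRRRRRRRR
RRRRRRRRR
RRBRBRRRR
RRBBBRRRR
RRBBBRRRY
RRBBBRRRY
RRRRRRBRR
After op 3 fill(4,8,G) [2 cells changed]:
RRRRRRRRR
RRRRRRRRR
RRBRBRRRR
RRBBBRRRR
RRBBBRRRG
RRBBBRRRG
RRRRRRBRR

Answer: 2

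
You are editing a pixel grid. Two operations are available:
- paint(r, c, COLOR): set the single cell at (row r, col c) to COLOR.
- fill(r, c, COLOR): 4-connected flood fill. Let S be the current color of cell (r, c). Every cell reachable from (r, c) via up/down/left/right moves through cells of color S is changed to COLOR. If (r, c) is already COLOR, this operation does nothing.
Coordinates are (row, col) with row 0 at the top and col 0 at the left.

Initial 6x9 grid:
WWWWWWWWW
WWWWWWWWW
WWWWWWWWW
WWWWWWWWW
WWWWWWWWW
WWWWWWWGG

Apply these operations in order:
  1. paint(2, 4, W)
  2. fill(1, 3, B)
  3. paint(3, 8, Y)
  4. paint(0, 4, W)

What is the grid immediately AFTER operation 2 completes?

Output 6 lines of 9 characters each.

Answer: BBBBBBBBB
BBBBBBBBB
BBBBBBBBB
BBBBBBBBB
BBBBBBBBB
BBBBBBBGG

Derivation:
After op 1 paint(2,4,W):
WWWWWWWWW
WWWWWWWWW
WWWWWWWWW
WWWWWWWWW
WWWWWWWWW
WWWWWWWGG
After op 2 fill(1,3,B) [52 cells changed]:
BBBBBBBBB
BBBBBBBBB
BBBBBBBBB
BBBBBBBBB
BBBBBBBBB
BBBBBBBGG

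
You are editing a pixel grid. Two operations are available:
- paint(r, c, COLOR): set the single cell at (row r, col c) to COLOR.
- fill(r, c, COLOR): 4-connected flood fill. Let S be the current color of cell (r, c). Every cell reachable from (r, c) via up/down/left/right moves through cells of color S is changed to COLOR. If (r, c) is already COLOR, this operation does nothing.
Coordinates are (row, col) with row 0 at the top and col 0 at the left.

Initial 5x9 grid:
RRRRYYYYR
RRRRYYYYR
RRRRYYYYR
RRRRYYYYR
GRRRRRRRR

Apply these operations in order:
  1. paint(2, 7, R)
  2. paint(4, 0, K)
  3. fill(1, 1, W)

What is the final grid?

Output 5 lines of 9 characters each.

Answer: WWWWYYYYW
WWWWYYYYW
WWWWYYYWW
WWWWYYYYW
KWWWWWWWW

Derivation:
After op 1 paint(2,7,R):
RRRRYYYYR
RRRRYYYYR
RRRRYYYRR
RRRRYYYYR
GRRRRRRRR
After op 2 paint(4,0,K):
RRRRYYYYR
RRRRYYYYR
RRRRYYYRR
RRRRYYYYR
KRRRRRRRR
After op 3 fill(1,1,W) [29 cells changed]:
WWWWYYYYW
WWWWYYYYW
WWWWYYYWW
WWWWYYYYW
KWWWWWWWW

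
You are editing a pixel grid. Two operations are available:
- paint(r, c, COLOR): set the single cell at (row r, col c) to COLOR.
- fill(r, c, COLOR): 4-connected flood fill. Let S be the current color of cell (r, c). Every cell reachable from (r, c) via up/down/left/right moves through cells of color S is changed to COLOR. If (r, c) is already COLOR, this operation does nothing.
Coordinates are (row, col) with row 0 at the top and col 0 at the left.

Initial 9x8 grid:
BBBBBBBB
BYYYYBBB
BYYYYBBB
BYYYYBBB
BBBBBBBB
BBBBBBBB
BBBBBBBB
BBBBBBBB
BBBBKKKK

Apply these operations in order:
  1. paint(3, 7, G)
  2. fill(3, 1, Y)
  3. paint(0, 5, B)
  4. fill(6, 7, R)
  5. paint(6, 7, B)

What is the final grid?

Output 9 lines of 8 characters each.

After op 1 paint(3,7,G):
BBBBBBBB
BYYYYBBB
BYYYYBBB
BYYYYBBG
BBBBBBBB
BBBBBBBB
BBBBBBBB
BBBBBBBB
BBBBKKKK
After op 2 fill(3,1,Y) [0 cells changed]:
BBBBBBBB
BYYYYBBB
BYYYYBBB
BYYYYBBG
BBBBBBBB
BBBBBBBB
BBBBBBBB
BBBBBBBB
BBBBKKKK
After op 3 paint(0,5,B):
BBBBBBBB
BYYYYBBB
BYYYYBBB
BYYYYBBG
BBBBBBBB
BBBBBBBB
BBBBBBBB
BBBBBBBB
BBBBKKKK
After op 4 fill(6,7,R) [55 cells changed]:
RRRRRRRR
RYYYYRRR
RYYYYRRR
RYYYYRRG
RRRRRRRR
RRRRRRRR
RRRRRRRR
RRRRRRRR
RRRRKKKK
After op 5 paint(6,7,B):
RRRRRRRR
RYYYYRRR
RYYYYRRR
RYYYYRRG
RRRRRRRR
RRRRRRRR
RRRRRRRB
RRRRRRRR
RRRRKKKK

Answer: RRRRRRRR
RYYYYRRR
RYYYYRRR
RYYYYRRG
RRRRRRRR
RRRRRRRR
RRRRRRRB
RRRRRRRR
RRRRKKKK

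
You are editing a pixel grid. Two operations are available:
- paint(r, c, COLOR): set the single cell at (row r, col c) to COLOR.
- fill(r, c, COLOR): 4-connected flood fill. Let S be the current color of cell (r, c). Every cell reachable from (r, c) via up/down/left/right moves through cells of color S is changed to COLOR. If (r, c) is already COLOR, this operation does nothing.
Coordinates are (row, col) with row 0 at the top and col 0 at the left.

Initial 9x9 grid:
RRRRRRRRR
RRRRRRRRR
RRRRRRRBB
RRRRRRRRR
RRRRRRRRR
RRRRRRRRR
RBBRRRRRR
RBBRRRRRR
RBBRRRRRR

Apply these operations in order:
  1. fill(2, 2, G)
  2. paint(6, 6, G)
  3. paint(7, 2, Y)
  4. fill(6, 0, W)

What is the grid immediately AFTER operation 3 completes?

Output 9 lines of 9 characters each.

Answer: GGGGGGGGG
GGGGGGGGG
GGGGGGGBB
GGGGGGGGG
GGGGGGGGG
GGGGGGGGG
GBBGGGGGG
GBYGGGGGG
GBBGGGGGG

Derivation:
After op 1 fill(2,2,G) [73 cells changed]:
GGGGGGGGG
GGGGGGGGG
GGGGGGGBB
GGGGGGGGG
GGGGGGGGG
GGGGGGGGG
GBBGGGGGG
GBBGGGGGG
GBBGGGGGG
After op 2 paint(6,6,G):
GGGGGGGGG
GGGGGGGGG
GGGGGGGBB
GGGGGGGGG
GGGGGGGGG
GGGGGGGGG
GBBGGGGGG
GBBGGGGGG
GBBGGGGGG
After op 3 paint(7,2,Y):
GGGGGGGGG
GGGGGGGGG
GGGGGGGBB
GGGGGGGGG
GGGGGGGGG
GGGGGGGGG
GBBGGGGGG
GBYGGGGGG
GBBGGGGGG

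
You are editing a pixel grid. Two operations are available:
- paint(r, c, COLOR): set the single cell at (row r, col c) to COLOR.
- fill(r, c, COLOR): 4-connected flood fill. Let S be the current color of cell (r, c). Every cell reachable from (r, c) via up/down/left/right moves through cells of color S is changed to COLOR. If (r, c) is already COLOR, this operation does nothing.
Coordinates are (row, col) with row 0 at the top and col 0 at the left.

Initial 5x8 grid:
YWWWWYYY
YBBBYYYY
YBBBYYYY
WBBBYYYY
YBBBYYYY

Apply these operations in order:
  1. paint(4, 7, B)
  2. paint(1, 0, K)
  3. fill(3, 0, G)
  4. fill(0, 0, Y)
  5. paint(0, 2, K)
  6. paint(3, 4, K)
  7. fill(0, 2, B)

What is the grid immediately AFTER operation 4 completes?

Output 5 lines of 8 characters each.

Answer: YWWWWYYY
KBBBYYYY
YBBBYYYY
GBBBYYYY
YBBBYYYB

Derivation:
After op 1 paint(4,7,B):
YWWWWYYY
YBBBYYYY
YBBBYYYY
WBBBYYYY
YBBBYYYB
After op 2 paint(1,0,K):
YWWWWYYY
KBBBYYYY
YBBBYYYY
WBBBYYYY
YBBBYYYB
After op 3 fill(3,0,G) [1 cells changed]:
YWWWWYYY
KBBBYYYY
YBBBYYYY
GBBBYYYY
YBBBYYYB
After op 4 fill(0,0,Y) [0 cells changed]:
YWWWWYYY
KBBBYYYY
YBBBYYYY
GBBBYYYY
YBBBYYYB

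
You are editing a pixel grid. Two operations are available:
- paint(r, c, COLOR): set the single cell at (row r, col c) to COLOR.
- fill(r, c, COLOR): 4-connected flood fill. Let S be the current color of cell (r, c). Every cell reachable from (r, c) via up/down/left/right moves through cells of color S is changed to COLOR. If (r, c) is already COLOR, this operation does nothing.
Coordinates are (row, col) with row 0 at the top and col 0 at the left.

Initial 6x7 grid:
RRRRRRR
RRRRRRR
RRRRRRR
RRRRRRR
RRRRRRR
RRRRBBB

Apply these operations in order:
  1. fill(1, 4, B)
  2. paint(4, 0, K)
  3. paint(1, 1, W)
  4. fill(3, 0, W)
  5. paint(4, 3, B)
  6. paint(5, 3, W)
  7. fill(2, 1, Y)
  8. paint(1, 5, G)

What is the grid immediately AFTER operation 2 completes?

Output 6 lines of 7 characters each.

After op 1 fill(1,4,B) [39 cells changed]:
BBBBBBB
BBBBBBB
BBBBBBB
BBBBBBB
BBBBBBB
BBBBBBB
After op 2 paint(4,0,K):
BBBBBBB
BBBBBBB
BBBBBBB
BBBBBBB
KBBBBBB
BBBBBBB

Answer: BBBBBBB
BBBBBBB
BBBBBBB
BBBBBBB
KBBBBBB
BBBBBBB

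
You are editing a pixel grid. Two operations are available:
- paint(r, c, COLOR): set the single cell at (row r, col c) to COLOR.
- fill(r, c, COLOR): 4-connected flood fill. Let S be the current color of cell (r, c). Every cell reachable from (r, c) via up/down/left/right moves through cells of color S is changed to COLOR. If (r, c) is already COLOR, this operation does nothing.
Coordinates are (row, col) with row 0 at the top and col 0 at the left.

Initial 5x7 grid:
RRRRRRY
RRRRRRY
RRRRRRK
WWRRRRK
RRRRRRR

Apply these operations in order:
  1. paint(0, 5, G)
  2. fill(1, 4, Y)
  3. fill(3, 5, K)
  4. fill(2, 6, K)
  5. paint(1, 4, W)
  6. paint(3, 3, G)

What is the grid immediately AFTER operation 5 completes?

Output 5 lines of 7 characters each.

After op 1 paint(0,5,G):
RRRRRGY
RRRRRRY
RRRRRRK
WWRRRRK
RRRRRRR
After op 2 fill(1,4,Y) [28 cells changed]:
YYYYYGY
YYYYYYY
YYYYYYK
WWYYYYK
YYYYYYY
After op 3 fill(3,5,K) [30 cells changed]:
KKKKKGK
KKKKKKK
KKKKKKK
WWKKKKK
KKKKKKK
After op 4 fill(2,6,K) [0 cells changed]:
KKKKKGK
KKKKKKK
KKKKKKK
WWKKKKK
KKKKKKK
After op 5 paint(1,4,W):
KKKKKGK
KKKKWKK
KKKKKKK
WWKKKKK
KKKKKKK

Answer: KKKKKGK
KKKKWKK
KKKKKKK
WWKKKKK
KKKKKKK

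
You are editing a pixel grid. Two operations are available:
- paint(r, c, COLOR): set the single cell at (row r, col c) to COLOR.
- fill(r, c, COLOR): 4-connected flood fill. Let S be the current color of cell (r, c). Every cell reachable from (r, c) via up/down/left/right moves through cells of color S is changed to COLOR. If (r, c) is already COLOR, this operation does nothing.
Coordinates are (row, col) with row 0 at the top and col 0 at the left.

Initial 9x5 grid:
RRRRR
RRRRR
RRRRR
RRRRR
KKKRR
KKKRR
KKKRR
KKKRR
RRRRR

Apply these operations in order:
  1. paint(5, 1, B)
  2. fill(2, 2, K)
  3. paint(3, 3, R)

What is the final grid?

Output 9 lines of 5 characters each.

Answer: KKKKK
KKKKK
KKKKK
KKKRK
KKKKK
KBKKK
KKKKK
KKKKK
KKKKK

Derivation:
After op 1 paint(5,1,B):
RRRRR
RRRRR
RRRRR
RRRRR
KKKRR
KBKRR
KKKRR
KKKRR
RRRRR
After op 2 fill(2,2,K) [33 cells changed]:
KKKKK
KKKKK
KKKKK
KKKKK
KKKKK
KBKKK
KKKKK
KKKKK
KKKKK
After op 3 paint(3,3,R):
KKKKK
KKKKK
KKKKK
KKKRK
KKKKK
KBKKK
KKKKK
KKKKK
KKKKK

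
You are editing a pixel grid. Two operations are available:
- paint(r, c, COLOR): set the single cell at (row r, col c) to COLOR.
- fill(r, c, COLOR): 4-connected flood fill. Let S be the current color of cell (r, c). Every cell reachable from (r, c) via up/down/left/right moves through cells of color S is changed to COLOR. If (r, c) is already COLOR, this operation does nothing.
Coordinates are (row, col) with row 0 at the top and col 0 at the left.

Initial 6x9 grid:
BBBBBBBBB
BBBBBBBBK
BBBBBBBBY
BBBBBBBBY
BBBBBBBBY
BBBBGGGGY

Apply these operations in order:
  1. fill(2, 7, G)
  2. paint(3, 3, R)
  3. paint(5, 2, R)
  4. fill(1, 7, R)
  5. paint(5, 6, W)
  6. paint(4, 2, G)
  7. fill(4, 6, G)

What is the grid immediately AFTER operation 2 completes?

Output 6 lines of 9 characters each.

Answer: GGGGGGGGG
GGGGGGGGK
GGGGGGGGY
GGGRGGGGY
GGGGGGGGY
GGGGGGGGY

Derivation:
After op 1 fill(2,7,G) [45 cells changed]:
GGGGGGGGG
GGGGGGGGK
GGGGGGGGY
GGGGGGGGY
GGGGGGGGY
GGGGGGGGY
After op 2 paint(3,3,R):
GGGGGGGGG
GGGGGGGGK
GGGGGGGGY
GGGRGGGGY
GGGGGGGGY
GGGGGGGGY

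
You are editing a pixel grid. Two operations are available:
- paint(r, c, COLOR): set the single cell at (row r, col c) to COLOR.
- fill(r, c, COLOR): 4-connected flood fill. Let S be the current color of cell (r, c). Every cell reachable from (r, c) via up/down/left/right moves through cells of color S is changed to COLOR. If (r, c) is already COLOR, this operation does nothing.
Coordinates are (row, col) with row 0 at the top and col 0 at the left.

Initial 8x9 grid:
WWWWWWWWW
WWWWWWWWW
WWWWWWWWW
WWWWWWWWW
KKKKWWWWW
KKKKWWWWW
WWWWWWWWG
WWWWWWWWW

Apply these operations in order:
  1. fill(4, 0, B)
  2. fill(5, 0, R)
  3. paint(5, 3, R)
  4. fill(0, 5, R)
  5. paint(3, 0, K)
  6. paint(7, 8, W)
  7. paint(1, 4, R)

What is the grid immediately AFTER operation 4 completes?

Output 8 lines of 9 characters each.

Answer: RRRRRRRRR
RRRRRRRRR
RRRRRRRRR
RRRRRRRRR
RRRRRRRRR
RRRRRRRRR
RRRRRRRRG
RRRRRRRRR

Derivation:
After op 1 fill(4,0,B) [8 cells changed]:
WWWWWWWWW
WWWWWWWWW
WWWWWWWWW
WWWWWWWWW
BBBBWWWWW
BBBBWWWWW
WWWWWWWWG
WWWWWWWWW
After op 2 fill(5,0,R) [8 cells changed]:
WWWWWWWWW
WWWWWWWWW
WWWWWWWWW
WWWWWWWWW
RRRRWWWWW
RRRRWWWWW
WWWWWWWWG
WWWWWWWWW
After op 3 paint(5,3,R):
WWWWWWWWW
WWWWWWWWW
WWWWWWWWW
WWWWWWWWW
RRRRWWWWW
RRRRWWWWW
WWWWWWWWG
WWWWWWWWW
After op 4 fill(0,5,R) [63 cells changed]:
RRRRRRRRR
RRRRRRRRR
RRRRRRRRR
RRRRRRRRR
RRRRRRRRR
RRRRRRRRR
RRRRRRRRG
RRRRRRRRR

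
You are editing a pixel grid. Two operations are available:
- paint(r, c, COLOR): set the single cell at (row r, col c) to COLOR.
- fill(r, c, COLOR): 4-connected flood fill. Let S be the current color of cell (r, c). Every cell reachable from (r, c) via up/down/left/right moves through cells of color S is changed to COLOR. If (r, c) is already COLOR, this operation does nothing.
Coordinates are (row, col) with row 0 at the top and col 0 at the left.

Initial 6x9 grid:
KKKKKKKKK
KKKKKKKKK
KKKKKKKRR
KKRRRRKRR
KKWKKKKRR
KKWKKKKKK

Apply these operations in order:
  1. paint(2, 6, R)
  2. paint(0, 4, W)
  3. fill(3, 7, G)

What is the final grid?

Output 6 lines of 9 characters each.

After op 1 paint(2,6,R):
KKKKKKKKK
KKKKKKKKK
KKKKKKRRR
KKRRRRKRR
KKWKKKKRR
KKWKKKKKK
After op 2 paint(0,4,W):
KKKKWKKKK
KKKKKKKKK
KKKKKKRRR
KKRRRRKRR
KKWKKKKRR
KKWKKKKKK
After op 3 fill(3,7,G) [7 cells changed]:
KKKKWKKKK
KKKKKKKKK
KKKKKKGGG
KKRRRRKGG
KKWKKKKGG
KKWKKKKKK

Answer: KKKKWKKKK
KKKKKKKKK
KKKKKKGGG
KKRRRRKGG
KKWKKKKGG
KKWKKKKKK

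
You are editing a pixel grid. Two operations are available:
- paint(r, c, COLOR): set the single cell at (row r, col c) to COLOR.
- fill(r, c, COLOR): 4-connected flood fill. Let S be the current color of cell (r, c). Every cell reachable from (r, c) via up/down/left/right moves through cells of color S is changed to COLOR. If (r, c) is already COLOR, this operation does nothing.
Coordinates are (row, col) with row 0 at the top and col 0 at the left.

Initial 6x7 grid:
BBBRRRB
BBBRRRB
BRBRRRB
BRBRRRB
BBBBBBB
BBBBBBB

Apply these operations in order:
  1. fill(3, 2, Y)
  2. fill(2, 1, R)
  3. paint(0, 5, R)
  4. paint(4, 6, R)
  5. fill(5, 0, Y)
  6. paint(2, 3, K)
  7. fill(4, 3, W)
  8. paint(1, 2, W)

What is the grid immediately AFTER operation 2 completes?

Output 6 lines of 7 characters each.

After op 1 fill(3,2,Y) [28 cells changed]:
YYYRRRY
YYYRRRY
YRYRRRY
YRYRRRY
YYYYYYY
YYYYYYY
After op 2 fill(2,1,R) [0 cells changed]:
YYYRRRY
YYYRRRY
YRYRRRY
YRYRRRY
YYYYYYY
YYYYYYY

Answer: YYYRRRY
YYYRRRY
YRYRRRY
YRYRRRY
YYYYYYY
YYYYYYY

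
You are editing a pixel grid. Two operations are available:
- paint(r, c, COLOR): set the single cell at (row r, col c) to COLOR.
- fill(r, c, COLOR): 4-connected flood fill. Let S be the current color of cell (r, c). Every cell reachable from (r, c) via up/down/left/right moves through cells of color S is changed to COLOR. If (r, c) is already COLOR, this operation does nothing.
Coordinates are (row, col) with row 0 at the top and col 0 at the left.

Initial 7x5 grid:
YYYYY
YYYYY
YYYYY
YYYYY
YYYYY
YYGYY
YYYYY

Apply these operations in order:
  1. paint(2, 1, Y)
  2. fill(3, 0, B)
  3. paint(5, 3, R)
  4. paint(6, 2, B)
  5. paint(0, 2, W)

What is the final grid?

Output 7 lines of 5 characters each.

After op 1 paint(2,1,Y):
YYYYY
YYYYY
YYYYY
YYYYY
YYYYY
YYGYY
YYYYY
After op 2 fill(3,0,B) [34 cells changed]:
BBBBB
BBBBB
BBBBB
BBBBB
BBBBB
BBGBB
BBBBB
After op 3 paint(5,3,R):
BBBBB
BBBBB
BBBBB
BBBBB
BBBBB
BBGRB
BBBBB
After op 4 paint(6,2,B):
BBBBB
BBBBB
BBBBB
BBBBB
BBBBB
BBGRB
BBBBB
After op 5 paint(0,2,W):
BBWBB
BBBBB
BBBBB
BBBBB
BBBBB
BBGRB
BBBBB

Answer: BBWBB
BBBBB
BBBBB
BBBBB
BBBBB
BBGRB
BBBBB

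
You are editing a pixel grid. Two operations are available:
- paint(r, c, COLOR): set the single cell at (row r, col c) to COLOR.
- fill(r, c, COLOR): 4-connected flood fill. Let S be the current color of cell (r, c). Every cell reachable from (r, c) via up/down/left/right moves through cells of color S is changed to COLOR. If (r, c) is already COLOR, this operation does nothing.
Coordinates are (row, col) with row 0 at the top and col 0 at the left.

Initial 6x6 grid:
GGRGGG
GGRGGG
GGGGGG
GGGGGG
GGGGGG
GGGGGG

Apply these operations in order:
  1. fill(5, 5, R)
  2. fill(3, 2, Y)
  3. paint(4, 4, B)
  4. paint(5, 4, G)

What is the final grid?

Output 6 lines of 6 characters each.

After op 1 fill(5,5,R) [34 cells changed]:
RRRRRR
RRRRRR
RRRRRR
RRRRRR
RRRRRR
RRRRRR
After op 2 fill(3,2,Y) [36 cells changed]:
YYYYYY
YYYYYY
YYYYYY
YYYYYY
YYYYYY
YYYYYY
After op 3 paint(4,4,B):
YYYYYY
YYYYYY
YYYYYY
YYYYYY
YYYYBY
YYYYYY
After op 4 paint(5,4,G):
YYYYYY
YYYYYY
YYYYYY
YYYYYY
YYYYBY
YYYYGY

Answer: YYYYYY
YYYYYY
YYYYYY
YYYYYY
YYYYBY
YYYYGY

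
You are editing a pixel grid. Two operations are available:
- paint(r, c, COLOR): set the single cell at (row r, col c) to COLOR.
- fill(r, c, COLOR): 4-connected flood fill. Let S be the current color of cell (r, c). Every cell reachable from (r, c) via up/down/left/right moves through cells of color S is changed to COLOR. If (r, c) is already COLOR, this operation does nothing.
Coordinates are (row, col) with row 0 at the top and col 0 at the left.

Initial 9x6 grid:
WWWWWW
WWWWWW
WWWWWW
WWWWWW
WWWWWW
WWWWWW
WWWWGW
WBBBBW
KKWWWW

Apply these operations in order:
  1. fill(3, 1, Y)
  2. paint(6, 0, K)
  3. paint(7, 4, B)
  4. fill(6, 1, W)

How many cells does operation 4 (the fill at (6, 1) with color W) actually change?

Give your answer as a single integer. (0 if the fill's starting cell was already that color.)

Answer: 45

Derivation:
After op 1 fill(3,1,Y) [47 cells changed]:
YYYYYY
YYYYYY
YYYYYY
YYYYYY
YYYYYY
YYYYYY
YYYYGY
YBBBBY
KKYYYY
After op 2 paint(6,0,K):
YYYYYY
YYYYYY
YYYYYY
YYYYYY
YYYYYY
YYYYYY
KYYYGY
YBBBBY
KKYYYY
After op 3 paint(7,4,B):
YYYYYY
YYYYYY
YYYYYY
YYYYYY
YYYYYY
YYYYYY
KYYYGY
YBBBBY
KKYYYY
After op 4 fill(6,1,W) [45 cells changed]:
WWWWWW
WWWWWW
WWWWWW
WWWWWW
WWWWWW
WWWWWW
KWWWGW
YBBBBW
KKWWWW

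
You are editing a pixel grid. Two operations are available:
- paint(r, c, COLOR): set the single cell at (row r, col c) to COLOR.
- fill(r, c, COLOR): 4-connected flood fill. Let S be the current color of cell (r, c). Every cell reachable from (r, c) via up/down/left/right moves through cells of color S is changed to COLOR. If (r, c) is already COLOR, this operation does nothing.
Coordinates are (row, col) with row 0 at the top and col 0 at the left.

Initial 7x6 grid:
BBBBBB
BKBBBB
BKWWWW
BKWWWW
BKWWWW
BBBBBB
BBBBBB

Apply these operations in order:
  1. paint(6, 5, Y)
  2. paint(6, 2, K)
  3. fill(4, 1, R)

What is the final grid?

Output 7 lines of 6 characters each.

Answer: BBBBBB
BRBBBB
BRWWWW
BRWWWW
BRWWWW
BBBBBB
BBKBBY

Derivation:
After op 1 paint(6,5,Y):
BBBBBB
BKBBBB
BKWWWW
BKWWWW
BKWWWW
BBBBBB
BBBBBY
After op 2 paint(6,2,K):
BBBBBB
BKBBBB
BKWWWW
BKWWWW
BKWWWW
BBBBBB
BBKBBY
After op 3 fill(4,1,R) [4 cells changed]:
BBBBBB
BRBBBB
BRWWWW
BRWWWW
BRWWWW
BBBBBB
BBKBBY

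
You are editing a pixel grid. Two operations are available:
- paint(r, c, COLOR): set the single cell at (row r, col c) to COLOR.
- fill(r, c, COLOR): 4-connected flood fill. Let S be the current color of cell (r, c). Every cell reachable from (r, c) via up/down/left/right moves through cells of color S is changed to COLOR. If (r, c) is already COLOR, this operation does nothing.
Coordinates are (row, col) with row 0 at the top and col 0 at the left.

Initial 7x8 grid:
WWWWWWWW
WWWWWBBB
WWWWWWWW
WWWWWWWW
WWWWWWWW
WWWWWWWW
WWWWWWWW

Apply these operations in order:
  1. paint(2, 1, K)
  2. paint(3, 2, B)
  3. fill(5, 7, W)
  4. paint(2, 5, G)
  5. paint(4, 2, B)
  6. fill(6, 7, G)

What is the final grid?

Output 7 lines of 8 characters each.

Answer: GGGGGGGG
GGGGGBBB
GKGGGGGG
GGBGGGGG
GGBGGGGG
GGGGGGGG
GGGGGGGG

Derivation:
After op 1 paint(2,1,K):
WWWWWWWW
WWWWWBBB
WKWWWWWW
WWWWWWWW
WWWWWWWW
WWWWWWWW
WWWWWWWW
After op 2 paint(3,2,B):
WWWWWWWW
WWWWWBBB
WKWWWWWW
WWBWWWWW
WWWWWWWW
WWWWWWWW
WWWWWWWW
After op 3 fill(5,7,W) [0 cells changed]:
WWWWWWWW
WWWWWBBB
WKWWWWWW
WWBWWWWW
WWWWWWWW
WWWWWWWW
WWWWWWWW
After op 4 paint(2,5,G):
WWWWWWWW
WWWWWBBB
WKWWWGWW
WWBWWWWW
WWWWWWWW
WWWWWWWW
WWWWWWWW
After op 5 paint(4,2,B):
WWWWWWWW
WWWWWBBB
WKWWWGWW
WWBWWWWW
WWBWWWWW
WWWWWWWW
WWWWWWWW
After op 6 fill(6,7,G) [49 cells changed]:
GGGGGGGG
GGGGGBBB
GKGGGGGG
GGBGGGGG
GGBGGGGG
GGGGGGGG
GGGGGGGG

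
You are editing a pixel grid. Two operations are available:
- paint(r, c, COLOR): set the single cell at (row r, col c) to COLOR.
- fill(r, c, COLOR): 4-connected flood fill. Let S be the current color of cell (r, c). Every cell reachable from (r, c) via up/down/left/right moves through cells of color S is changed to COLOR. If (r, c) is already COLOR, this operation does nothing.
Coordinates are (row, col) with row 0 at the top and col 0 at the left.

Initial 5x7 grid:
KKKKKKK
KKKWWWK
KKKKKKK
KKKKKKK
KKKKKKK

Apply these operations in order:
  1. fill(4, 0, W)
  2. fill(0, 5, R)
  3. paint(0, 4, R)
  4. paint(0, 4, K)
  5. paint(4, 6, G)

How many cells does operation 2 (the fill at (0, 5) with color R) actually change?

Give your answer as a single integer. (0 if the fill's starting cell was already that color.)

After op 1 fill(4,0,W) [32 cells changed]:
WWWWWWW
WWWWWWW
WWWWWWW
WWWWWWW
WWWWWWW
After op 2 fill(0,5,R) [35 cells changed]:
RRRRRRR
RRRRRRR
RRRRRRR
RRRRRRR
RRRRRRR

Answer: 35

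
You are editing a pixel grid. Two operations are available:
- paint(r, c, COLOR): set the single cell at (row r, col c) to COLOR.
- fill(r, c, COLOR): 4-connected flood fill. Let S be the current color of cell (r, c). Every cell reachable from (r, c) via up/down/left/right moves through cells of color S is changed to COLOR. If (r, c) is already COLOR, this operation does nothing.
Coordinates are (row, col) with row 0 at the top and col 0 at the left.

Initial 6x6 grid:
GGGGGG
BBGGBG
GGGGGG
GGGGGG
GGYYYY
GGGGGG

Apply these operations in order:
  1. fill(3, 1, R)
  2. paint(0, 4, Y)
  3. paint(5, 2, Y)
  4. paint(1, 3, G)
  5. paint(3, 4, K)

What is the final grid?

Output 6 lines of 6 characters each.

After op 1 fill(3,1,R) [29 cells changed]:
RRRRRR
BBRRBR
RRRRRR
RRRRRR
RRYYYY
RRRRRR
After op 2 paint(0,4,Y):
RRRRYR
BBRRBR
RRRRRR
RRRRRR
RRYYYY
RRRRRR
After op 3 paint(5,2,Y):
RRRRYR
BBRRBR
RRRRRR
RRRRRR
RRYYYY
RRYRRR
After op 4 paint(1,3,G):
RRRRYR
BBRGBR
RRRRRR
RRRRRR
RRYYYY
RRYRRR
After op 5 paint(3,4,K):
RRRRYR
BBRGBR
RRRRRR
RRRRKR
RRYYYY
RRYRRR

Answer: RRRRYR
BBRGBR
RRRRRR
RRRRKR
RRYYYY
RRYRRR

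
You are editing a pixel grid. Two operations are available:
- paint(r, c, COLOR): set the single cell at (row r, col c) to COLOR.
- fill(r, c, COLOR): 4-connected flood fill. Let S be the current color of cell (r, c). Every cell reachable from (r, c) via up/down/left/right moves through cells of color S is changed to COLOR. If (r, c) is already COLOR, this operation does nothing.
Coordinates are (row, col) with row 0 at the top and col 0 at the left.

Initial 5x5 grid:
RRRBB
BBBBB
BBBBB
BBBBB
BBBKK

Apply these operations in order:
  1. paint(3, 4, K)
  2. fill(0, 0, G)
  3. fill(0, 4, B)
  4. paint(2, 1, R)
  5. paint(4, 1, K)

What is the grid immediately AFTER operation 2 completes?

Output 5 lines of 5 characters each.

Answer: GGGBB
BBBBB
BBBBB
BBBBK
BBBKK

Derivation:
After op 1 paint(3,4,K):
RRRBB
BBBBB
BBBBB
BBBBK
BBBKK
After op 2 fill(0,0,G) [3 cells changed]:
GGGBB
BBBBB
BBBBB
BBBBK
BBBKK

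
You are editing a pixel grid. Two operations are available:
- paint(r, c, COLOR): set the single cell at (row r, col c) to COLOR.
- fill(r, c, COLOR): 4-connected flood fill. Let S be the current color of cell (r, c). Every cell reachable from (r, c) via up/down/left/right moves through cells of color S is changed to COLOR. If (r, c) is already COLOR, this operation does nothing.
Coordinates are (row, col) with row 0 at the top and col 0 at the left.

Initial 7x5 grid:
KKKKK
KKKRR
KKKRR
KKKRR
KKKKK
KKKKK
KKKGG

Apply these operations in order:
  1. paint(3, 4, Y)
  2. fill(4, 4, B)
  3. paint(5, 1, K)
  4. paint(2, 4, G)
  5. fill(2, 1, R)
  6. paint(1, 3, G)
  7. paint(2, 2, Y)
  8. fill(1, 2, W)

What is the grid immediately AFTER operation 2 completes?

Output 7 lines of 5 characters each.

After op 1 paint(3,4,Y):
KKKKK
KKKRR
KKKRR
KKKRY
KKKKK
KKKKK
KKKGG
After op 2 fill(4,4,B) [27 cells changed]:
BBBBB
BBBRR
BBBRR
BBBRY
BBBBB
BBBBB
BBBGG

Answer: BBBBB
BBBRR
BBBRR
BBBRY
BBBBB
BBBBB
BBBGG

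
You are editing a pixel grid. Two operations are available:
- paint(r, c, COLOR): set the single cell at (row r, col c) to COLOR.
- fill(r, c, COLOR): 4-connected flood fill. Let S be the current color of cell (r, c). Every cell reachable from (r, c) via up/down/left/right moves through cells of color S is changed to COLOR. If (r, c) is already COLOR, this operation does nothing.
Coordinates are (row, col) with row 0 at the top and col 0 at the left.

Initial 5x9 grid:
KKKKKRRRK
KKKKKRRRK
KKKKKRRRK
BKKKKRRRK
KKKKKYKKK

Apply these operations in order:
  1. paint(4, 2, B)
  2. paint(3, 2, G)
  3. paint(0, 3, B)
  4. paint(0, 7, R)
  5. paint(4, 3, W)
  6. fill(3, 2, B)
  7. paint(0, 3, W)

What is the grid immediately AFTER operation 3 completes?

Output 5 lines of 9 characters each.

After op 1 paint(4,2,B):
KKKKKRRRK
KKKKKRRRK
KKKKKRRRK
BKKKKRRRK
KKBKKYKKK
After op 2 paint(3,2,G):
KKKKKRRRK
KKKKKRRRK
KKKKKRRRK
BKGKKRRRK
KKBKKYKKK
After op 3 paint(0,3,B):
KKKBKRRRK
KKKKKRRRK
KKKKKRRRK
BKGKKRRRK
KKBKKYKKK

Answer: KKKBKRRRK
KKKKKRRRK
KKKKKRRRK
BKGKKRRRK
KKBKKYKKK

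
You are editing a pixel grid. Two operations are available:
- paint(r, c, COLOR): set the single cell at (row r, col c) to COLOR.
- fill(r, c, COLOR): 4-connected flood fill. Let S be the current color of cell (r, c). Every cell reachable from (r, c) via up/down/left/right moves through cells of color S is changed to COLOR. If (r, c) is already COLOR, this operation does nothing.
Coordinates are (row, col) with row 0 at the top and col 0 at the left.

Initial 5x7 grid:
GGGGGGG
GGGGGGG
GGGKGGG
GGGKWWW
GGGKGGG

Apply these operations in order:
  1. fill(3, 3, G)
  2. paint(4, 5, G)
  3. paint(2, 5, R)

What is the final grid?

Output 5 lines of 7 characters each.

After op 1 fill(3,3,G) [3 cells changed]:
GGGGGGG
GGGGGGG
GGGGGGG
GGGGWWW
GGGGGGG
After op 2 paint(4,5,G):
GGGGGGG
GGGGGGG
GGGGGGG
GGGGWWW
GGGGGGG
After op 3 paint(2,5,R):
GGGGGGG
GGGGGGG
GGGGGRG
GGGGWWW
GGGGGGG

Answer: GGGGGGG
GGGGGGG
GGGGGRG
GGGGWWW
GGGGGGG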